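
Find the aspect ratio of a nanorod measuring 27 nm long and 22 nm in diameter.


Aspect ratio AR = length / diameter
AR = 27 / 22
AR = 1.23

1.23


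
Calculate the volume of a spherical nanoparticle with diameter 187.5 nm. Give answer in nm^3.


Radius r = 187.5/2 = 93.75 nm
Volume V = (4/3) * pi * r^3
V = (4/3) * pi * (93.75)^3
V = 3451456.77 nm^3

3451456.77


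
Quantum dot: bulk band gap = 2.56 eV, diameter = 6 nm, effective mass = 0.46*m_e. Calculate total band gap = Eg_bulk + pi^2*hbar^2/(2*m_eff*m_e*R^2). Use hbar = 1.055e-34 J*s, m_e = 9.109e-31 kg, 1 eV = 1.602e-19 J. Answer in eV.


Radius R = 6/2 nm = 3e-09 m
Confinement energy dE = pi^2 * hbar^2 / (2 * m_eff * m_e * R^2)
dE = pi^2 * (1.055e-34)^2 / (2 * 0.46 * 9.109e-31 * (3e-09)^2) J, divided by 1.602e-19 J/eV
dE = 0.0909 eV
Total band gap = E_g(bulk) + dE = 2.56 + 0.0909 = 2.6509 eV

2.6509


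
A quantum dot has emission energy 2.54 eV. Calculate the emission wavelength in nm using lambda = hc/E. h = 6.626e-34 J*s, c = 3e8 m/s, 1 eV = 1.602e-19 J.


Convert energy: E = 2.54 eV = 2.54 * 1.602e-19 = 4.06908e-19 J
lambda = h*c / E = 6.626e-34 * 3e8 / 4.06908e-19
lambda = 4.88513e-07 m = 488.5 nm

488.5


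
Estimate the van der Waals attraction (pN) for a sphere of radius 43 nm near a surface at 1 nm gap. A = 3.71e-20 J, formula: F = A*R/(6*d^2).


Convert to SI: R = 43 nm = 4.3e-08 m, d = 1 nm = 1e-09 m
F = A * R / (6 * d^2)
F = 3.71e-20 * 4.3e-08 / (6 * (1e-09)^2)
F = 2.65883e-10 N = 265.883 pN

265.883


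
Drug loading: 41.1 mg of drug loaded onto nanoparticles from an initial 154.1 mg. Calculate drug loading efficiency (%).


Drug loading efficiency = (drug loaded / drug initial) * 100
DLE = 41.1 / 154.1 * 100
DLE = 0.2667 * 100
DLE = 26.67%

26.67


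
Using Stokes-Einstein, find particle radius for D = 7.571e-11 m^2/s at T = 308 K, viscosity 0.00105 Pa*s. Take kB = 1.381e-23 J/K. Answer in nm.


Stokes-Einstein: R = kB*T / (6*pi*eta*D)
R = 1.381e-23 * 308 / (6 * pi * 0.00105 * 7.571e-11)
R = 2.83858e-09 m = 2.84 nm

2.84


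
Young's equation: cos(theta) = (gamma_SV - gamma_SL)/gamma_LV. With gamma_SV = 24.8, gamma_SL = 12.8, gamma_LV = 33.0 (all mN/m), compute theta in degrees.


cos(theta) = (gamma_SV - gamma_SL) / gamma_LV
cos(theta) = (24.8 - 12.8) / 33.0
cos(theta) = 0.363636
theta = arccos(0.363636) = 68.68 degrees

68.68


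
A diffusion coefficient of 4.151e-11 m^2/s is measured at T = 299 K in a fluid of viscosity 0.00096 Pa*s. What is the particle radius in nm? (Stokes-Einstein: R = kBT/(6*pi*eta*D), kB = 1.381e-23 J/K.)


Stokes-Einstein: R = kB*T / (6*pi*eta*D)
R = 1.381e-23 * 299 / (6 * pi * 0.00096 * 4.151e-11)
R = 5.49718e-09 m = 5.5 nm

5.5


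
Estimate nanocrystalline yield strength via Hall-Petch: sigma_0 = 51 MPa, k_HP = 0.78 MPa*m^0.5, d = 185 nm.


d = 185 nm = 1.85e-07 m
sqrt(d) = 0.0004301163
Hall-Petch contribution = k / sqrt(d) = 0.78 / 0.0004301163 = 1813.5 MPa
sigma = sigma_0 + k/sqrt(d) = 51 + 1813.5 = 1864.5 MPa

1864.5


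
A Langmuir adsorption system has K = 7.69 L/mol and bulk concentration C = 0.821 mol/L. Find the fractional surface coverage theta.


Langmuir isotherm: theta = K*C / (1 + K*C)
K*C = 7.69 * 0.821 = 6.31349
theta = 6.31349 / (1 + 6.31349) = 6.31349 / 7.31349
theta = 0.8633

0.8633


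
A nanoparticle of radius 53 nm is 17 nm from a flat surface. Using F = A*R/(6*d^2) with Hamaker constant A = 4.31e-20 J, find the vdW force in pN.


Convert to SI: R = 53 nm = 5.3e-08 m, d = 17 nm = 1.7e-08 m
F = A * R / (6 * d^2)
F = 4.31e-20 * 5.3e-08 / (6 * (1.7e-08)^2)
F = 1.31736e-12 N = 1.317 pN

1.317


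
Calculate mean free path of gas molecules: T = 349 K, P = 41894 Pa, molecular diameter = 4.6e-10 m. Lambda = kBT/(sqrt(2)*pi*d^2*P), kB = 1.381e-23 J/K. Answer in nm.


Mean free path: lambda = kB*T / (sqrt(2) * pi * d^2 * P)
lambda = 1.381e-23 * 349 / (sqrt(2) * pi * (4.6e-10)^2 * 41894)
lambda = 1.22373e-07 m
lambda = 122.37 nm

122.37


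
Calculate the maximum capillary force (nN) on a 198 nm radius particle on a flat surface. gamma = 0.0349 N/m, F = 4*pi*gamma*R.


Convert radius: R = 198 nm = 1.98e-07 m
F = 4 * pi * gamma * R
F = 4 * pi * 0.0349 * 1.98e-07
F = 8.68361e-08 N = 86.8361 nN

86.8361


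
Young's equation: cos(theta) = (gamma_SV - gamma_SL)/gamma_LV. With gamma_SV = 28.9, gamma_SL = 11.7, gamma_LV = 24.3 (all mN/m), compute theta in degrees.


cos(theta) = (gamma_SV - gamma_SL) / gamma_LV
cos(theta) = (28.9 - 11.7) / 24.3
cos(theta) = 0.707819
theta = arccos(0.707819) = 44.94 degrees

44.94


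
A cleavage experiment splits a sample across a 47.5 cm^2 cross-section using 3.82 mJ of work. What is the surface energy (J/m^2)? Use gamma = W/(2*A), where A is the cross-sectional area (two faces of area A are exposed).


Convert: A = 47.5 cm^2 = 0.00475 m^2, W = 3.82 mJ = 0.00382 J
Cleaving exposes two faces of area A, so total new surface = 2*A and gamma = W / (2*A)
gamma = 0.00382 / (2 * 0.00475)
gamma = 0.402 J/m^2

0.402


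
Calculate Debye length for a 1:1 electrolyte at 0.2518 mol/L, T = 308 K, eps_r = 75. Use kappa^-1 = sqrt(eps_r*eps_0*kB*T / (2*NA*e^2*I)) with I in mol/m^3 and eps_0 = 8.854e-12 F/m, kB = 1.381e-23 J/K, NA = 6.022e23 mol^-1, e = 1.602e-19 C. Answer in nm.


Ionic strength I = 0.2518 * 1^2 * 1000 = 251.8 mol/m^3
kappa^-1 = sqrt(75 * 8.854e-12 * 1.381e-23 * 308 / (2 * 6.022e23 * (1.602e-19)^2 * 251.8))
kappa^-1 = 0.602 nm

0.602


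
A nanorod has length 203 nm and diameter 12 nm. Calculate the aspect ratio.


Aspect ratio AR = length / diameter
AR = 203 / 12
AR = 16.92

16.92


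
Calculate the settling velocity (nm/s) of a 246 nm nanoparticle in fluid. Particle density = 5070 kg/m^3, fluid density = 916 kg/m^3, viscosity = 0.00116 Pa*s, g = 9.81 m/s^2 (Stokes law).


Radius R = 246/2 nm = 1.23e-07 m
Density difference = 5070 - 916 = 4154 kg/m^3
v = 2 * R^2 * (rho_p - rho_f) * g / (9 * eta)
v = 2 * (1.23e-07)^2 * 4154 * 9.81 / (9 * 0.00116)
v = 1.18107e-07 m/s = 118.1069 nm/s

118.1069


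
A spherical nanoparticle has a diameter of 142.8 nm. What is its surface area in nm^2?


Radius r = 142.8/2 = 71.4 nm
Surface area SA = 4 * pi * r^2
SA = 4 * pi * (71.4)^2
SA = 64062.85 nm^2

64062.85


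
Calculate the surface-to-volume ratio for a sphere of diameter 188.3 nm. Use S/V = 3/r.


Radius r = 188.3/2 = 94.15 nm
S/V = 3 / r = 3 / 94.15
S/V = 0.0319 nm^-1

0.0319


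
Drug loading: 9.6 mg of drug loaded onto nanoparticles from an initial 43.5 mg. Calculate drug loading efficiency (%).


Drug loading efficiency = (drug loaded / drug initial) * 100
DLE = 9.6 / 43.5 * 100
DLE = 0.2207 * 100
DLE = 22.07%

22.07


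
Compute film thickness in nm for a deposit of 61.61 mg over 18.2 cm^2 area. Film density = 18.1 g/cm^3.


Convert: m = 61.61 mg = 6.1610e-05 kg, A = 18.2 cm^2 = 1.8200e-03 m^2, rho = 18.1 g/cm^3 = 18100 kg/m^3
t = m / (A * rho)
t = 6.1610e-05 / (1.8200e-03 * 18100)
t = 1.8703e-06 m = 1870.3 nm

1870.3


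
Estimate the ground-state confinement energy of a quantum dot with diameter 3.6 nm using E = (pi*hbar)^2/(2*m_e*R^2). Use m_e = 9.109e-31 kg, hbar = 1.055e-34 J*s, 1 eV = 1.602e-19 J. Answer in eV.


Radius R = 3.6/2 = 1.8 nm = 1.8e-09 m
E = (pi * 1.055e-34)^2 / (2 * 9.109e-31 * (1.8e-09)^2)
E(J) = 1.86105e-20
E = E(J) / 1.602e-19 = 0.1162 eV

0.1162


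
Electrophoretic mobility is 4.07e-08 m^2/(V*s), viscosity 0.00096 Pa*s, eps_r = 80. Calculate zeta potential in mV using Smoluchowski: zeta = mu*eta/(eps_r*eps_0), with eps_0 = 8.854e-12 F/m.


Smoluchowski equation: zeta = mu * eta / (eps_r * eps_0)
zeta = 4.07e-08 * 0.00096 / (80 * 8.854e-12)
zeta = 0.055162 V = 55.16 mV

55.16


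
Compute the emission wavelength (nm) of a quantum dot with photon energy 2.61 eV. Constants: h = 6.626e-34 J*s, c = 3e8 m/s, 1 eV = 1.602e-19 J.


Convert energy: E = 2.61 eV = 2.61 * 1.602e-19 = 4.18122e-19 J
lambda = h*c / E = 6.626e-34 * 3e8 / 4.18122e-19
lambda = 4.75411e-07 m = 475.4 nm

475.4


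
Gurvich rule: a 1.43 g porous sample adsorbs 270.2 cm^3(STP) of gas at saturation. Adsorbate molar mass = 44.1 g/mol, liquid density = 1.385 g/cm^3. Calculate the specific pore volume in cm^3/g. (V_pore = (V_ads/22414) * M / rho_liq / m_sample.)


Moles adsorbed n = V_ads / 22414 = 270.2 / 22414 = 1.205497e-02 mol
Liquid volume V_liq = n * M / rho_liq = 1.205497e-02 * 44.1 / 1.385 = 0.38384 cm^3
Specific pore volume V_pore = V_liq / m_sample = 0.38384 / 1.43
V_pore = 0.2684 cm^3/g

0.2684


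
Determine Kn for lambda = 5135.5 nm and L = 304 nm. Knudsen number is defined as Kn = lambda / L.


Knudsen number Kn = lambda / L
Kn = 5135.5 / 304
Kn = 16.8931

16.8931


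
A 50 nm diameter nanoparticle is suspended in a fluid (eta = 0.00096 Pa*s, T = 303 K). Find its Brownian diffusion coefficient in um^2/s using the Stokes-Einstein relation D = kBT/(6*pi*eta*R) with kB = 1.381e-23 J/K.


Radius R = 50/2 = 25 nm = 2.5e-08 m
D = kB*T / (6*pi*eta*R)
D = 1.381e-23 * 303 / (6 * pi * 0.00096 * 2.5e-08)
D = 9.24962e-12 m^2/s = 9.25 um^2/s

9.25


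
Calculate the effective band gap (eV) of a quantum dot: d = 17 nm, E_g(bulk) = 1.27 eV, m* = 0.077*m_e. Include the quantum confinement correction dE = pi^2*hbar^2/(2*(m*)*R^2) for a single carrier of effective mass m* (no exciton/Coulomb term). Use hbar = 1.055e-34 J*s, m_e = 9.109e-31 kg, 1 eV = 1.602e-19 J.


Radius R = 17/2 nm = 8.5e-09 m
Confinement energy dE = pi^2 * hbar^2 / (2 * m_eff * m_e * R^2)
dE = pi^2 * (1.055e-34)^2 / (2 * 0.077 * 9.109e-31 * (8.5e-09)^2) J, divided by 1.602e-19 J/eV
dE = 0.0677 eV
Total band gap = E_g(bulk) + dE = 1.27 + 0.0677 = 1.3377 eV

1.3377


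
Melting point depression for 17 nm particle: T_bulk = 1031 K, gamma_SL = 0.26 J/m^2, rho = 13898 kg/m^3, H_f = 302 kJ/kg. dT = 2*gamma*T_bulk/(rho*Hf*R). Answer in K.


Radius R = 17/2 = 8.5 nm = 8.5e-09 m
Convert H_f = 302 kJ/kg = 302000 J/kg
dT = 2 * gamma_SL * T_bulk / (rho * H_f * R)
dT = 2 * 0.26 * 1031 / (13898 * 302000 * 8.5e-09)
dT = 15.0 K

15.0


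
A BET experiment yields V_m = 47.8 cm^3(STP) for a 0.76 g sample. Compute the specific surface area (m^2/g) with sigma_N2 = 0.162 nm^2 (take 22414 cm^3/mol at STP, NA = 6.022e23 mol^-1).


Number of moles in monolayer = V_m / 22414 = 47.8 / 22414 = 0.0021326
Number of molecules = moles * NA = 0.0021326 * 6.022e23
SA = molecules * sigma / mass
SA = (47.8 / 22414) * 6.022e23 * 0.162e-18 / 0.76
SA = 273.7 m^2/g

273.7


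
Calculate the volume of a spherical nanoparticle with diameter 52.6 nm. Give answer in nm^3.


Radius r = 52.6/2 = 26.3 nm
Volume V = (4/3) * pi * r^3
V = (4/3) * pi * (26.3)^3
V = 76200.16 nm^3

76200.16


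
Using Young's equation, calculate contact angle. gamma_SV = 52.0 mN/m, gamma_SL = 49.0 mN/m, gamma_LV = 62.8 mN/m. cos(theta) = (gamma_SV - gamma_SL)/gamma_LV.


cos(theta) = (gamma_SV - gamma_SL) / gamma_LV
cos(theta) = (52.0 - 49.0) / 62.8
cos(theta) = 0.047771
theta = arccos(0.047771) = 87.26 degrees

87.26


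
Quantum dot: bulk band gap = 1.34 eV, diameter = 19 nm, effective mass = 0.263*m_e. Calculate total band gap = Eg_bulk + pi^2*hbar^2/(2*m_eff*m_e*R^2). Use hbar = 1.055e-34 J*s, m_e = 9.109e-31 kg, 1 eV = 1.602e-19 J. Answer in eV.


Radius R = 19/2 nm = 9.5e-09 m
Confinement energy dE = pi^2 * hbar^2 / (2 * m_eff * m_e * R^2)
dE = pi^2 * (1.055e-34)^2 / (2 * 0.263 * 9.109e-31 * (9.5e-09)^2) J, divided by 1.602e-19 J/eV
dE = 0.0159 eV
Total band gap = E_g(bulk) + dE = 1.34 + 0.0159 = 1.3559 eV

1.3559


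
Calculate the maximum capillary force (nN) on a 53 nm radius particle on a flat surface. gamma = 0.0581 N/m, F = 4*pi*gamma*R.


Convert radius: R = 53 nm = 5.3e-08 m
F = 4 * pi * gamma * R
F = 4 * pi * 0.0581 * 5.3e-08
F = 3.86956e-08 N = 38.6956 nN

38.6956


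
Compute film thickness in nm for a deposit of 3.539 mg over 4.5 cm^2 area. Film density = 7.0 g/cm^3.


Convert: m = 3.539 mg = 3.5390e-06 kg, A = 4.5 cm^2 = 4.5000e-04 m^2, rho = 7.0 g/cm^3 = 7000 kg/m^3
t = m / (A * rho)
t = 3.5390e-06 / (4.5000e-04 * 7000)
t = 1.1235e-06 m = 1123.5 nm

1123.5


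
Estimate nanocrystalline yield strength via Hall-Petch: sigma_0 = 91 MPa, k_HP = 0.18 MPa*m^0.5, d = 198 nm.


d = 198 nm = 1.98e-07 m
sqrt(d) = 0.0004449719
Hall-Petch contribution = k / sqrt(d) = 0.18 / 0.0004449719 = 404.5 MPa
sigma = sigma_0 + k/sqrt(d) = 91 + 404.5 = 495.5 MPa

495.5


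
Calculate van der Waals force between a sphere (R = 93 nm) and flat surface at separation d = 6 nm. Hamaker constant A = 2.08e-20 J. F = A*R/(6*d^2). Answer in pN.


Convert to SI: R = 93 nm = 9.3e-08 m, d = 6 nm = 6e-09 m
F = A * R / (6 * d^2)
F = 2.08e-20 * 9.3e-08 / (6 * (6e-09)^2)
F = 8.95556e-12 N = 8.956 pN

8.956


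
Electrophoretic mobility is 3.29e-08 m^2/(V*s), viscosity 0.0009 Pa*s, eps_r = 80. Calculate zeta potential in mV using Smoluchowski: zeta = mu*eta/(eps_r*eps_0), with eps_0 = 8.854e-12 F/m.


Smoluchowski equation: zeta = mu * eta / (eps_r * eps_0)
zeta = 3.29e-08 * 0.0009 / (80 * 8.854e-12)
zeta = 0.041803 V = 41.8 mV

41.8


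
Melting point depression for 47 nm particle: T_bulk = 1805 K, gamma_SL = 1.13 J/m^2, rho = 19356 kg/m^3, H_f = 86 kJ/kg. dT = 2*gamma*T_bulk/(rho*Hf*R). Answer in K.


Radius R = 47/2 = 23.5 nm = 2.35e-08 m
Convert H_f = 86 kJ/kg = 86000 J/kg
dT = 2 * gamma_SL * T_bulk / (rho * H_f * R)
dT = 2 * 1.13 * 1805 / (19356 * 86000 * 2.35e-08)
dT = 104.3 K

104.3


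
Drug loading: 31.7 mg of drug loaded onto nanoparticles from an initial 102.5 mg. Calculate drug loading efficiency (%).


Drug loading efficiency = (drug loaded / drug initial) * 100
DLE = 31.7 / 102.5 * 100
DLE = 0.3093 * 100
DLE = 30.93%

30.93


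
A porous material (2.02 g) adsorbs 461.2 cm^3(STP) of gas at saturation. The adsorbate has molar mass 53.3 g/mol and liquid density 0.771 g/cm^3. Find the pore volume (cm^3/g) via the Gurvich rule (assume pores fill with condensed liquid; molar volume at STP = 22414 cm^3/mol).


Moles adsorbed n = V_ads / 22414 = 461.2 / 22414 = 2.057643e-02 mol
Liquid volume V_liq = n * M / rho_liq = 2.057643e-02 * 53.3 / 0.771 = 1.42247 cm^3
Specific pore volume V_pore = V_liq / m_sample = 1.42247 / 2.02
V_pore = 0.7042 cm^3/g

0.7042


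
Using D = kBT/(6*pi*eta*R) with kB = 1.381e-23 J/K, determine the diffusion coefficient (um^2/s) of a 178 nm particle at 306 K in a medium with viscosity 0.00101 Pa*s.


Radius R = 178/2 = 89 nm = 8.9e-08 m
D = kB*T / (6*pi*eta*R)
D = 1.381e-23 * 306 / (6 * pi * 0.00101 * 8.9e-08)
D = 2.49404e-12 m^2/s = 2.494 um^2/s

2.494


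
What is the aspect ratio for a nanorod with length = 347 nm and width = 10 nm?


Aspect ratio AR = length / diameter
AR = 347 / 10
AR = 34.7

34.7


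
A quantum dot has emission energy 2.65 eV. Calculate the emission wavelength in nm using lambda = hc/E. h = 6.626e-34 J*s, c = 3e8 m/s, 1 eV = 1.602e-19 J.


Convert energy: E = 2.65 eV = 2.65 * 1.602e-19 = 4.2453e-19 J
lambda = h*c / E = 6.626e-34 * 3e8 / 4.2453e-19
lambda = 4.68235e-07 m = 468.2 nm

468.2


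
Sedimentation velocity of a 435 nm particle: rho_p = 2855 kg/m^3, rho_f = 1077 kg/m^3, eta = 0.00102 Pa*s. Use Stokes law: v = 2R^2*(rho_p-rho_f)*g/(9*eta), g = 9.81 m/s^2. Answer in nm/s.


Radius R = 435/2 nm = 2.175e-07 m
Density difference = 2855 - 1077 = 1778 kg/m^3
v = 2 * R^2 * (rho_p - rho_f) * g / (9 * eta)
v = 2 * (2.175e-07)^2 * 1778 * 9.81 / (9 * 0.00102)
v = 1.79766e-07 m/s = 179.7656 nm/s

179.7656


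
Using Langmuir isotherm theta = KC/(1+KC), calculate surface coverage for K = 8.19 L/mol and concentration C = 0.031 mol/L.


Langmuir isotherm: theta = K*C / (1 + K*C)
K*C = 8.19 * 0.031 = 0.25389
theta = 0.25389 / (1 + 0.25389) = 0.25389 / 1.25389
theta = 0.2025

0.2025


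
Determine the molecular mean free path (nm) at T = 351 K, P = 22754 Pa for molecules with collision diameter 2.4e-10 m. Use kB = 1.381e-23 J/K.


Mean free path: lambda = kB*T / (sqrt(2) * pi * d^2 * P)
lambda = 1.381e-23 * 351 / (sqrt(2) * pi * (2.4e-10)^2 * 22754)
lambda = 8.32445e-07 m
lambda = 832.45 nm

832.45


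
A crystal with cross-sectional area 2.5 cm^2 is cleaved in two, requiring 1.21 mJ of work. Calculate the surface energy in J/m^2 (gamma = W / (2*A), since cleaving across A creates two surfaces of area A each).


Convert: A = 2.5 cm^2 = 0.00025 m^2, W = 1.21 mJ = 0.00121 J
Cleaving exposes two faces of area A, so total new surface = 2*A and gamma = W / (2*A)
gamma = 0.00121 / (2 * 0.00025)
gamma = 2.42 J/m^2

2.42


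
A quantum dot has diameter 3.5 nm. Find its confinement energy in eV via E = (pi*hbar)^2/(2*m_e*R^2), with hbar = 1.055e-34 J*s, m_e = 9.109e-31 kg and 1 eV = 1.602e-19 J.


Radius R = 3.5/2 = 1.75 nm = 1.75e-09 m
E = (pi * 1.055e-34)^2 / (2 * 9.109e-31 * (1.75e-09)^2)
E(J) = 1.96892e-20
E = E(J) / 1.602e-19 = 0.1229 eV

0.1229


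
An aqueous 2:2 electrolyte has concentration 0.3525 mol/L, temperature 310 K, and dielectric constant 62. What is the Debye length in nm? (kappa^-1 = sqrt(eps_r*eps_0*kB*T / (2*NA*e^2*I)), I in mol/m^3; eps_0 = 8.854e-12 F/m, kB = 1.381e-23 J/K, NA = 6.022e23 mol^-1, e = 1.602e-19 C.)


Ionic strength I = 0.3525 * 2^2 * 1000 = 1410 mol/m^3
kappa^-1 = sqrt(62 * 8.854e-12 * 1.381e-23 * 310 / (2 * 6.022e23 * (1.602e-19)^2 * 1410))
kappa^-1 = 0.232 nm

0.232


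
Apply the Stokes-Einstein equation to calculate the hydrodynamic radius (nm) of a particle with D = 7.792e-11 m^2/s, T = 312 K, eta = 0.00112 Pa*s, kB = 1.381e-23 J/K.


Stokes-Einstein: R = kB*T / (6*pi*eta*D)
R = 1.381e-23 * 312 / (6 * pi * 0.00112 * 7.792e-11)
R = 2.61927e-09 m = 2.62 nm

2.62


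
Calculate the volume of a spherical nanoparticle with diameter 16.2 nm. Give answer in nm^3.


Radius r = 16.2/2 = 8.1 nm
Volume V = (4/3) * pi * r^3
V = (4/3) * pi * (8.1)^3
V = 2226.09 nm^3

2226.09


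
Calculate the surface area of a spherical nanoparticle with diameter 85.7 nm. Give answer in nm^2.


Radius r = 85.7/2 = 42.85 nm
Surface area SA = 4 * pi * r^2
SA = 4 * pi * (42.85)^2
SA = 23073.4 nm^2

23073.4


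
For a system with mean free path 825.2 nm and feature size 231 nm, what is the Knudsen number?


Knudsen number Kn = lambda / L
Kn = 825.2 / 231
Kn = 3.5723

3.5723


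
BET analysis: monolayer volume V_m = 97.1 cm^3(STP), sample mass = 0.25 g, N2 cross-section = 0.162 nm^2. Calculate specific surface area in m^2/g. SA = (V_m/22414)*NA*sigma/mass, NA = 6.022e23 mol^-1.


Number of moles in monolayer = V_m / 22414 = 97.1 / 22414 = 0.00433211
Number of molecules = moles * NA = 0.00433211 * 6.022e23
SA = molecules * sigma / mass
SA = (97.1 / 22414) * 6.022e23 * 0.162e-18 / 0.25
SA = 1690.5 m^2/g

1690.5


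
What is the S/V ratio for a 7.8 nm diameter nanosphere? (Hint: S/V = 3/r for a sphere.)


Radius r = 7.8/2 = 3.9 nm
S/V = 3 / r = 3 / 3.9
S/V = 0.7692 nm^-1

0.7692


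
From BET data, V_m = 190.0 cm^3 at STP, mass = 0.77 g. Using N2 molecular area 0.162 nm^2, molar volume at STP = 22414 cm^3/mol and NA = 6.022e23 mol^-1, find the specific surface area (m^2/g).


Number of moles in monolayer = V_m / 22414 = 190.0 / 22414 = 0.00847684
Number of molecules = moles * NA = 0.00847684 * 6.022e23
SA = molecules * sigma / mass
SA = (190.0 / 22414) * 6.022e23 * 0.162e-18 / 0.77
SA = 1074.0 m^2/g

1074.0


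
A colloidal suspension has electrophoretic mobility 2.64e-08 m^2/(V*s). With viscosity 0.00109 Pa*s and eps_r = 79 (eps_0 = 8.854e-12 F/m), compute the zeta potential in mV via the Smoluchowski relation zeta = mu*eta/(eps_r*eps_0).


Smoluchowski equation: zeta = mu * eta / (eps_r * eps_0)
zeta = 2.64e-08 * 0.00109 / (79 * 8.854e-12)
zeta = 0.04114 V = 41.14 mV

41.14


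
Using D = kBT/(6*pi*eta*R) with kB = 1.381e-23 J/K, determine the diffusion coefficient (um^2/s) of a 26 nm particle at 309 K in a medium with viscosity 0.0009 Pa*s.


Radius R = 26/2 = 13 nm = 1.3e-08 m
D = kB*T / (6*pi*eta*R)
D = 1.381e-23 * 309 / (6 * pi * 0.0009 * 1.3e-08)
D = 1.93493e-11 m^2/s = 19.349 um^2/s

19.349


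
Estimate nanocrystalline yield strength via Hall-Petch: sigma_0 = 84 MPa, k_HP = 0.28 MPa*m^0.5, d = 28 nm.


d = 28 nm = 2.8e-08 m
sqrt(d) = 0.000167332
Hall-Petch contribution = k / sqrt(d) = 0.28 / 0.000167332 = 1673.3 MPa
sigma = sigma_0 + k/sqrt(d) = 84 + 1673.3 = 1757.3 MPa

1757.3


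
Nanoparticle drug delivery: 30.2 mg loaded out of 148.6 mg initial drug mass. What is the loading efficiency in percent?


Drug loading efficiency = (drug loaded / drug initial) * 100
DLE = 30.2 / 148.6 * 100
DLE = 0.2032 * 100
DLE = 20.32%

20.32


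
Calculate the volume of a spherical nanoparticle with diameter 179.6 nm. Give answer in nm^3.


Radius r = 179.6/2 = 89.8 nm
Volume V = (4/3) * pi * r^3
V = (4/3) * pi * (89.8)^3
V = 3033315.74 nm^3

3033315.74


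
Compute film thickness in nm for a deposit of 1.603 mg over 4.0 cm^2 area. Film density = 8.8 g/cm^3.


Convert: m = 1.603 mg = 1.6030e-06 kg, A = 4.0 cm^2 = 4.0000e-04 m^2, rho = 8.8 g/cm^3 = 8800 kg/m^3
t = m / (A * rho)
t = 1.6030e-06 / (4.0000e-04 * 8800)
t = 4.5540e-07 m = 455.4 nm

455.4


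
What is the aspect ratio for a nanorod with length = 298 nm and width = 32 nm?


Aspect ratio AR = length / diameter
AR = 298 / 32
AR = 9.31

9.31


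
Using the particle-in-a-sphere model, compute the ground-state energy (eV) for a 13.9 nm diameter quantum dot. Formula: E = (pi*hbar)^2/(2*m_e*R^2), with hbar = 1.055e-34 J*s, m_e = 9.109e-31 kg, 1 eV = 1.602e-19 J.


Radius R = 13.9/2 = 6.95 nm = 6.95e-09 m
E = (pi * 1.055e-34)^2 / (2 * 9.109e-31 * (6.95e-09)^2)
E(J) = 1.24834e-21
E = E(J) / 1.602e-19 = 0.0078 eV

0.0078


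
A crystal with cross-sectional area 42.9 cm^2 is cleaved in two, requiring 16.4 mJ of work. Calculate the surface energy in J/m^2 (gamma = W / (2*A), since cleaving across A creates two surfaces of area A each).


Convert: A = 42.9 cm^2 = 0.00429 m^2, W = 16.4 mJ = 0.0164 J
Cleaving exposes two faces of area A, so total new surface = 2*A and gamma = W / (2*A)
gamma = 0.0164 / (2 * 0.00429)
gamma = 1.911 J/m^2

1.911


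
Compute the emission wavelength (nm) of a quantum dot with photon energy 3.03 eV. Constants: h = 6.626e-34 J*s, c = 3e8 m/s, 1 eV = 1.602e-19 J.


Convert energy: E = 3.03 eV = 3.03 * 1.602e-19 = 4.85406e-19 J
lambda = h*c / E = 6.626e-34 * 3e8 / 4.85406e-19
lambda = 4.09513e-07 m = 409.5 nm

409.5


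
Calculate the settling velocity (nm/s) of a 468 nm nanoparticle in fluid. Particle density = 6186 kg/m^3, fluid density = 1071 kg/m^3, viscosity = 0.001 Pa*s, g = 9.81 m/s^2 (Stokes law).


Radius R = 468/2 nm = 2.34e-07 m
Density difference = 6186 - 1071 = 5115 kg/m^3
v = 2 * R^2 * (rho_p - rho_f) * g / (9 * eta)
v = 2 * (2.34e-07)^2 * 5115 * 9.81 / (9 * 0.001)
v = 6.10568e-07 m/s = 610.5677 nm/s

610.5677


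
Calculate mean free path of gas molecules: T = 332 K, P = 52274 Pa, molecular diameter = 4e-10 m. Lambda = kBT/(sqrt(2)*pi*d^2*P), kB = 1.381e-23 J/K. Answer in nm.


Mean free path: lambda = kB*T / (sqrt(2) * pi * d^2 * P)
lambda = 1.381e-23 * 332 / (sqrt(2) * pi * (4e-10)^2 * 52274)
lambda = 1.23385e-07 m
lambda = 123.38 nm

123.38


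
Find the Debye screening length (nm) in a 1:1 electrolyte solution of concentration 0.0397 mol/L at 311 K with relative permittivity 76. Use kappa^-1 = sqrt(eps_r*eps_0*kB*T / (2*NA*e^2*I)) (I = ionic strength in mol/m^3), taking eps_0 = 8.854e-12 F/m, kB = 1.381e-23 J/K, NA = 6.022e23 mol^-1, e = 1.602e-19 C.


Ionic strength I = 0.0397 * 1^2 * 1000 = 39.7 mol/m^3
kappa^-1 = sqrt(76 * 8.854e-12 * 1.381e-23 * 311 / (2 * 6.022e23 * (1.602e-19)^2 * 39.7))
kappa^-1 = 1.535 nm

1.535


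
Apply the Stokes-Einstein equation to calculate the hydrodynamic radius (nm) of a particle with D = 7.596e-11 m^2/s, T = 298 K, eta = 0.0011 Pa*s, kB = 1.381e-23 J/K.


Stokes-Einstein: R = kB*T / (6*pi*eta*D)
R = 1.381e-23 * 298 / (6 * pi * 0.0011 * 7.596e-11)
R = 2.61295e-09 m = 2.61 nm

2.61


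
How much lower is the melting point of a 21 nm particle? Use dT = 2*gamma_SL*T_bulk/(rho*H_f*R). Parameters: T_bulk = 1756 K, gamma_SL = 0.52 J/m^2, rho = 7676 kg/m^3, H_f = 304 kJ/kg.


Radius R = 21/2 = 10.5 nm = 1.05e-08 m
Convert H_f = 304 kJ/kg = 304000 J/kg
dT = 2 * gamma_SL * T_bulk / (rho * H_f * R)
dT = 2 * 0.52 * 1756 / (7676 * 304000 * 1.05e-08)
dT = 74.5 K

74.5


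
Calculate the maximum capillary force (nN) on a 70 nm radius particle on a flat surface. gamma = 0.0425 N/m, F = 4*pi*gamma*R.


Convert radius: R = 70 nm = 7e-08 m
F = 4 * pi * gamma * R
F = 4 * pi * 0.0425 * 7e-08
F = 3.7385e-08 N = 37.385 nN

37.385


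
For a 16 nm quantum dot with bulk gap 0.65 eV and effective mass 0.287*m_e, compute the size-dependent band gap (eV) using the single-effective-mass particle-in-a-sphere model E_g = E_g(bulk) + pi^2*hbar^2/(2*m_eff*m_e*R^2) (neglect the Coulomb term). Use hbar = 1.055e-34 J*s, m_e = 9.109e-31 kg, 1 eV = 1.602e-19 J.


Radius R = 16/2 nm = 8e-09 m
Confinement energy dE = pi^2 * hbar^2 / (2 * m_eff * m_e * R^2)
dE = pi^2 * (1.055e-34)^2 / (2 * 0.287 * 9.109e-31 * (8e-09)^2) J, divided by 1.602e-19 J/eV
dE = 0.0205 eV
Total band gap = E_g(bulk) + dE = 0.65 + 0.0205 = 0.6705 eV

0.6705


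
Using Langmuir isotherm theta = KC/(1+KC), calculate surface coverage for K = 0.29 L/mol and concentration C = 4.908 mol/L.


Langmuir isotherm: theta = K*C / (1 + K*C)
K*C = 0.29 * 4.908 = 1.42332
theta = 1.42332 / (1 + 1.42332) = 1.42332 / 2.42332
theta = 0.5873

0.5873


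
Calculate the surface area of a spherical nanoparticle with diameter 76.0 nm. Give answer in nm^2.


Radius r = 76.0/2 = 38 nm
Surface area SA = 4 * pi * r^2
SA = 4 * pi * (38)^2
SA = 18145.84 nm^2

18145.84


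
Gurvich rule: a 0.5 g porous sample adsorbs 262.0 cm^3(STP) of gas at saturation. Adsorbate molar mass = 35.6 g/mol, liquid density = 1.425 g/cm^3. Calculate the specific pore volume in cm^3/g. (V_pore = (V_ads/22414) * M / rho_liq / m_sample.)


Moles adsorbed n = V_ads / 22414 = 262.0 / 22414 = 1.168912e-02 mol
Liquid volume V_liq = n * M / rho_liq = 1.168912e-02 * 35.6 / 1.425 = 0.29202 cm^3
Specific pore volume V_pore = V_liq / m_sample = 0.29202 / 0.5
V_pore = 0.584 cm^3/g

0.584


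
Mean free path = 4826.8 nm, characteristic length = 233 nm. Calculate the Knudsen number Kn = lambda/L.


Knudsen number Kn = lambda / L
Kn = 4826.8 / 233
Kn = 20.7159

20.7159


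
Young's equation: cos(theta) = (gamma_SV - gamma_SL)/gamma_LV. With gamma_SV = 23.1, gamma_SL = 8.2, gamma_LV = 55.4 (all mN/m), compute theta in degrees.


cos(theta) = (gamma_SV - gamma_SL) / gamma_LV
cos(theta) = (23.1 - 8.2) / 55.4
cos(theta) = 0.268953
theta = arccos(0.268953) = 74.4 degrees

74.4


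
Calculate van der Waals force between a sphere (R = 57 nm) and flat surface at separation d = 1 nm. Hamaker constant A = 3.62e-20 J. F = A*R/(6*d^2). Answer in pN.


Convert to SI: R = 57 nm = 5.7e-08 m, d = 1 nm = 1e-09 m
F = A * R / (6 * d^2)
F = 3.62e-20 * 5.7e-08 / (6 * (1e-09)^2)
F = 3.439e-10 N = 343.9 pN

343.9


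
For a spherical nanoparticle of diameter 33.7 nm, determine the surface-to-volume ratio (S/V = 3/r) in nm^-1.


Radius r = 33.7/2 = 16.85 nm
S/V = 3 / r = 3 / 16.85
S/V = 0.178 nm^-1

0.178


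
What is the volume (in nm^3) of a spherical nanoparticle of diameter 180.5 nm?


Radius r = 180.5/2 = 90.25 nm
Volume V = (4/3) * pi * r^3
V = (4/3) * pi * (90.25)^3
V = 3079145.71 nm^3

3079145.71


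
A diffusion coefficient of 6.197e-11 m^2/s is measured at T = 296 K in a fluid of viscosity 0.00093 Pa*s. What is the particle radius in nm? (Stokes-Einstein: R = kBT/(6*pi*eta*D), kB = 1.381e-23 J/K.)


Stokes-Einstein: R = kB*T / (6*pi*eta*D)
R = 1.381e-23 * 296 / (6 * pi * 0.00093 * 6.197e-11)
R = 3.76288e-09 m = 3.76 nm

3.76


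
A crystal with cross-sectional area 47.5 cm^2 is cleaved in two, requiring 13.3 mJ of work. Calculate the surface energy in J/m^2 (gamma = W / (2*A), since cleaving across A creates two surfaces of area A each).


Convert: A = 47.5 cm^2 = 0.00475 m^2, W = 13.3 mJ = 0.0133 J
Cleaving exposes two faces of area A, so total new surface = 2*A and gamma = W / (2*A)
gamma = 0.0133 / (2 * 0.00475)
gamma = 1.4 J/m^2

1.4


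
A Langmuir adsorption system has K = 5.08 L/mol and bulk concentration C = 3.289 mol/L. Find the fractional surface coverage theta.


Langmuir isotherm: theta = K*C / (1 + K*C)
K*C = 5.08 * 3.289 = 16.70812
theta = 16.70812 / (1 + 16.70812) = 16.70812 / 17.70812
theta = 0.9435

0.9435


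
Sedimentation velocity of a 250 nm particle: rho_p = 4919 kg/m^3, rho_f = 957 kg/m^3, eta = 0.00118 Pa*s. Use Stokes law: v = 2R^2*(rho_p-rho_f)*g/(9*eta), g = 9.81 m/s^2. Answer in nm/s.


Radius R = 250/2 nm = 1.25e-07 m
Density difference = 4919 - 957 = 3962 kg/m^3
v = 2 * R^2 * (rho_p - rho_f) * g / (9 * eta)
v = 2 * (1.25e-07)^2 * 3962 * 9.81 / (9 * 0.00118)
v = 1.14369e-07 m/s = 114.3692 nm/s

114.3692


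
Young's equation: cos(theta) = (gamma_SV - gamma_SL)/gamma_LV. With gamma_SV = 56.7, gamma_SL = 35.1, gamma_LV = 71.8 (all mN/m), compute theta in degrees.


cos(theta) = (gamma_SV - gamma_SL) / gamma_LV
cos(theta) = (56.7 - 35.1) / 71.8
cos(theta) = 0.300836
theta = arccos(0.300836) = 72.49 degrees

72.49


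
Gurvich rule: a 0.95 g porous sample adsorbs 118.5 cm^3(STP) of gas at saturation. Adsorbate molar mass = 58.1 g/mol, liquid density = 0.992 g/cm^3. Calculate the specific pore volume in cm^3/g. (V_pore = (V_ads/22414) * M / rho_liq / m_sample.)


Moles adsorbed n = V_ads / 22414 = 118.5 / 22414 = 5.286874e-03 mol
Liquid volume V_liq = n * M / rho_liq = 5.286874e-03 * 58.1 / 0.992 = 0.30964 cm^3
Specific pore volume V_pore = V_liq / m_sample = 0.30964 / 0.95
V_pore = 0.3259 cm^3/g

0.3259


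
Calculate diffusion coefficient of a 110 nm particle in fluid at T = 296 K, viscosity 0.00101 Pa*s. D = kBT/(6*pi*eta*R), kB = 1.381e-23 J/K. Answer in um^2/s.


Radius R = 110/2 = 55 nm = 5.5e-08 m
D = kB*T / (6*pi*eta*R)
D = 1.381e-23 * 296 / (6 * pi * 0.00101 * 5.5e-08)
D = 3.90391e-12 m^2/s = 3.904 um^2/s

3.904


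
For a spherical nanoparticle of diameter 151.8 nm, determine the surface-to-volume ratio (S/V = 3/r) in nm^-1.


Radius r = 151.8/2 = 75.9 nm
S/V = 3 / r = 3 / 75.9
S/V = 0.0395 nm^-1

0.0395


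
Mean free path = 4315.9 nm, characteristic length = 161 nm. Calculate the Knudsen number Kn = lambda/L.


Knudsen number Kn = lambda / L
Kn = 4315.9 / 161
Kn = 26.8068

26.8068


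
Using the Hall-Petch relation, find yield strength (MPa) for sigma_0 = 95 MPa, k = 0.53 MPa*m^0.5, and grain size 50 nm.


d = 50 nm = 5e-08 m
sqrt(d) = 0.0002236068
Hall-Petch contribution = k / sqrt(d) = 0.53 / 0.0002236068 = 2370.2 MPa
sigma = sigma_0 + k/sqrt(d) = 95 + 2370.2 = 2465.2 MPa

2465.2


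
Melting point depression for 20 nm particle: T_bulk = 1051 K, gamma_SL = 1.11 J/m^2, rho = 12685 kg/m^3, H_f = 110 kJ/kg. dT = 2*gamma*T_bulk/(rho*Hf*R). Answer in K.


Radius R = 20/2 = 10 nm = 1e-08 m
Convert H_f = 110 kJ/kg = 110000 J/kg
dT = 2 * gamma_SL * T_bulk / (rho * H_f * R)
dT = 2 * 1.11 * 1051 / (12685 * 110000 * 1e-08)
dT = 167.2 K

167.2


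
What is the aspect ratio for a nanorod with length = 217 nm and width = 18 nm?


Aspect ratio AR = length / diameter
AR = 217 / 18
AR = 12.06

12.06


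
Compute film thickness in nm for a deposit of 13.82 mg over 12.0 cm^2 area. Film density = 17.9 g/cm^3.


Convert: m = 13.82 mg = 1.3820e-05 kg, A = 12.0 cm^2 = 1.2000e-03 m^2, rho = 17.9 g/cm^3 = 17900 kg/m^3
t = m / (A * rho)
t = 1.3820e-05 / (1.2000e-03 * 17900)
t = 6.4339e-07 m = 643.4 nm

643.4


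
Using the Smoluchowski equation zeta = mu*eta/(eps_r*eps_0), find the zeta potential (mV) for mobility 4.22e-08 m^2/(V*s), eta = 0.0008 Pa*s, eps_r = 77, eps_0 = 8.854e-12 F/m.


Smoluchowski equation: zeta = mu * eta / (eps_r * eps_0)
zeta = 4.22e-08 * 0.0008 / (77 * 8.854e-12)
zeta = 0.049519 V = 49.52 mV

49.52


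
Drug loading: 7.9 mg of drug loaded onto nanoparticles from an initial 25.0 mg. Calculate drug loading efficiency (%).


Drug loading efficiency = (drug loaded / drug initial) * 100
DLE = 7.9 / 25.0 * 100
DLE = 0.316 * 100
DLE = 31.6%

31.6


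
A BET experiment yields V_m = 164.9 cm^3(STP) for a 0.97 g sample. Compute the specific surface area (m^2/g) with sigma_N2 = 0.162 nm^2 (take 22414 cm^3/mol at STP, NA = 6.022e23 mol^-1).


Number of moles in monolayer = V_m / 22414 = 164.9 / 22414 = 0.00735701
Number of molecules = moles * NA = 0.00735701 * 6.022e23
SA = molecules * sigma / mass
SA = (164.9 / 22414) * 6.022e23 * 0.162e-18 / 0.97
SA = 739.9 m^2/g

739.9


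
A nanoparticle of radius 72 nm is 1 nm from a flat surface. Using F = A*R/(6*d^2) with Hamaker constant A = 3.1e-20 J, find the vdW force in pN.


Convert to SI: R = 72 nm = 7.2e-08 m, d = 1 nm = 1e-09 m
F = A * R / (6 * d^2)
F = 3.1e-20 * 7.2e-08 / (6 * (1e-09)^2)
F = 3.72e-10 N = 372.0 pN

372.0


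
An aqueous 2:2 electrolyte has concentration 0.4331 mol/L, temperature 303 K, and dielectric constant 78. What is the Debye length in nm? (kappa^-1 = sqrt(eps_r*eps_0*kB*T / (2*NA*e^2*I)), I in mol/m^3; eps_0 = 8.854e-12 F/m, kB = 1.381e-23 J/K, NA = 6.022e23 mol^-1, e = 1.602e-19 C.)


Ionic strength I = 0.4331 * 2^2 * 1000 = 1732.4 mol/m^3
kappa^-1 = sqrt(78 * 8.854e-12 * 1.381e-23 * 303 / (2 * 6.022e23 * (1.602e-19)^2 * 1732.4))
kappa^-1 = 0.232 nm

0.232


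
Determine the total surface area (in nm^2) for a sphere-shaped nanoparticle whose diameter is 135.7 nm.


Radius r = 135.7/2 = 67.85 nm
Surface area SA = 4 * pi * r^2
SA = 4 * pi * (67.85)^2
SA = 57850.83 nm^2

57850.83


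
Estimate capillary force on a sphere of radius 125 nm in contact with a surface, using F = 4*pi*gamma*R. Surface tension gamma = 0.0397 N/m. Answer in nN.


Convert radius: R = 125 nm = 1.25e-07 m
F = 4 * pi * gamma * R
F = 4 * pi * 0.0397 * 1.25e-07
F = 6.23606e-08 N = 62.3606 nN

62.3606


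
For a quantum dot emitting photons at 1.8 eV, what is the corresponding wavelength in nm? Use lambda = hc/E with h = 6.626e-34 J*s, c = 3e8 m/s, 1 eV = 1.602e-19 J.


Convert energy: E = 1.8 eV = 1.8 * 1.602e-19 = 2.8836e-19 J
lambda = h*c / E = 6.626e-34 * 3e8 / 2.8836e-19
lambda = 6.89347e-07 m = 689.3 nm

689.3


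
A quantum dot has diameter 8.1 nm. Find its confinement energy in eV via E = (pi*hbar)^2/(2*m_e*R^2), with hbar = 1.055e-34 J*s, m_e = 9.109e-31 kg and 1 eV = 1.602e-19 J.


Radius R = 8.1/2 = 4.05 nm = 4.05e-09 m
E = (pi * 1.055e-34)^2 / (2 * 9.109e-31 * (4.05e-09)^2)
E(J) = 3.67616e-21
E = E(J) / 1.602e-19 = 0.0229 eV

0.0229


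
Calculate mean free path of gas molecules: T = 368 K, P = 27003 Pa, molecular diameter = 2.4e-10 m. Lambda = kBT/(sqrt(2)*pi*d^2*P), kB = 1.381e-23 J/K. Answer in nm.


Mean free path: lambda = kB*T / (sqrt(2) * pi * d^2 * P)
lambda = 1.381e-23 * 368 / (sqrt(2) * pi * (2.4e-10)^2 * 27003)
lambda = 7.35431e-07 m
lambda = 735.43 nm

735.43


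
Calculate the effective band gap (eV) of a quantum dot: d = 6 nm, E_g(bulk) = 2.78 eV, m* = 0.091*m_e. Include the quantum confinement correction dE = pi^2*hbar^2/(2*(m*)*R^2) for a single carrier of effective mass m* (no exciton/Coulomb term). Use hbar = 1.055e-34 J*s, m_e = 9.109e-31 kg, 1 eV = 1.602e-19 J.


Radius R = 6/2 nm = 3e-09 m
Confinement energy dE = pi^2 * hbar^2 / (2 * m_eff * m_e * R^2)
dE = pi^2 * (1.055e-34)^2 / (2 * 0.091 * 9.109e-31 * (3e-09)^2) J, divided by 1.602e-19 J/eV
dE = 0.4596 eV
Total band gap = E_g(bulk) + dE = 2.78 + 0.4596 = 3.2396 eV

3.2396


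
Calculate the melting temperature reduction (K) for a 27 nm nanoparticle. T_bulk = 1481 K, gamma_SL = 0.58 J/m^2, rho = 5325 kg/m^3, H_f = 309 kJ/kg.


Radius R = 27/2 = 13.5 nm = 1.35e-08 m
Convert H_f = 309 kJ/kg = 309000 J/kg
dT = 2 * gamma_SL * T_bulk / (rho * H_f * R)
dT = 2 * 0.58 * 1481 / (5325 * 309000 * 1.35e-08)
dT = 77.3 K

77.3


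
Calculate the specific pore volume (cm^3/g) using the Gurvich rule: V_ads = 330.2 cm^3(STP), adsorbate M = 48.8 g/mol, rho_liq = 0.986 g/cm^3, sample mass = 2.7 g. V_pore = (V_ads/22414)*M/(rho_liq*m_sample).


Moles adsorbed n = V_ads / 22414 = 330.2 / 22414 = 1.473186e-02 mol
Liquid volume V_liq = n * M / rho_liq = 1.473186e-02 * 48.8 / 0.986 = 0.72912 cm^3
Specific pore volume V_pore = V_liq / m_sample = 0.72912 / 2.7
V_pore = 0.27 cm^3/g

0.27


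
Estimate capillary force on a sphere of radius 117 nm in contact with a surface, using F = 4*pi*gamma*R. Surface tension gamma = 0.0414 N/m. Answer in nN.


Convert radius: R = 117 nm = 1.17e-07 m
F = 4 * pi * gamma * R
F = 4 * pi * 0.0414 * 1.17e-07
F = 6.0869e-08 N = 60.869 nN

60.869


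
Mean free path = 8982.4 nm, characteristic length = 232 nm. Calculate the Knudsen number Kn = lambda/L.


Knudsen number Kn = lambda / L
Kn = 8982.4 / 232
Kn = 38.7172

38.7172


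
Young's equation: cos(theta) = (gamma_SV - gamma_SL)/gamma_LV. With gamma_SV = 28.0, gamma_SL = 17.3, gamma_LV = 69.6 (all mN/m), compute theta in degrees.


cos(theta) = (gamma_SV - gamma_SL) / gamma_LV
cos(theta) = (28.0 - 17.3) / 69.6
cos(theta) = 0.153736
theta = arccos(0.153736) = 81.16 degrees

81.16


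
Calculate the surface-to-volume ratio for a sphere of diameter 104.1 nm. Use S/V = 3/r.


Radius r = 104.1/2 = 52.05 nm
S/V = 3 / r = 3 / 52.05
S/V = 0.0576 nm^-1

0.0576


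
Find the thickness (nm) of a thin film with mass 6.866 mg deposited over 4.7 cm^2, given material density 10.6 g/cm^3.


Convert: m = 6.866 mg = 6.8660e-06 kg, A = 4.7 cm^2 = 4.7000e-04 m^2, rho = 10.6 g/cm^3 = 10600 kg/m^3
t = m / (A * rho)
t = 6.8660e-06 / (4.7000e-04 * 10600)
t = 1.3782e-06 m = 1378.2 nm

1378.2


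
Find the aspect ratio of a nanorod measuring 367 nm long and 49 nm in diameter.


Aspect ratio AR = length / diameter
AR = 367 / 49
AR = 7.49

7.49


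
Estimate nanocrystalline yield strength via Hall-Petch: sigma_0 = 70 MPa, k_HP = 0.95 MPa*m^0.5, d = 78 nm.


d = 78 nm = 7.8e-08 m
sqrt(d) = 0.0002792848
Hall-Petch contribution = k / sqrt(d) = 0.95 / 0.0002792848 = 3401.5 MPa
sigma = sigma_0 + k/sqrt(d) = 70 + 3401.5 = 3471.5 MPa

3471.5


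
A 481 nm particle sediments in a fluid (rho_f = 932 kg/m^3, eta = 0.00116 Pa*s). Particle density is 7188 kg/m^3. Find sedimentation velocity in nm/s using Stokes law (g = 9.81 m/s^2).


Radius R = 481/2 nm = 2.405e-07 m
Density difference = 7188 - 932 = 6256 kg/m^3
v = 2 * R^2 * (rho_p - rho_f) * g / (9 * eta)
v = 2 * (2.405e-07)^2 * 6256 * 9.81 / (9 * 0.00116)
v = 6.80026e-07 m/s = 680.0258 nm/s

680.0258


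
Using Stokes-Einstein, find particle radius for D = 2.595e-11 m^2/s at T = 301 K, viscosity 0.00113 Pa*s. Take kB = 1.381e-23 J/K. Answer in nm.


Stokes-Einstein: R = kB*T / (6*pi*eta*D)
R = 1.381e-23 * 301 / (6 * pi * 0.00113 * 2.595e-11)
R = 7.52044e-09 m = 7.52 nm

7.52


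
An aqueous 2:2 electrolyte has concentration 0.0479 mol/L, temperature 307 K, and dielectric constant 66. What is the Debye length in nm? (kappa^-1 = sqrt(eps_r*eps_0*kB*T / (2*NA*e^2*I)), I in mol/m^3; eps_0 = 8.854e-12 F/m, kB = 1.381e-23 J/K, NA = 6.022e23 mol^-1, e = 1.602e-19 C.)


Ionic strength I = 0.0479 * 2^2 * 1000 = 191.6 mol/m^3
kappa^-1 = sqrt(66 * 8.854e-12 * 1.381e-23 * 307 / (2 * 6.022e23 * (1.602e-19)^2 * 191.6))
kappa^-1 = 0.647 nm

0.647


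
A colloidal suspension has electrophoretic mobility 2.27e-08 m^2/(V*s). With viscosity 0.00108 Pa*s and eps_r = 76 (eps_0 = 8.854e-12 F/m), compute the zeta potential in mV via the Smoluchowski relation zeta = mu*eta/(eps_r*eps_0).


Smoluchowski equation: zeta = mu * eta / (eps_r * eps_0)
zeta = 2.27e-08 * 0.00108 / (76 * 8.854e-12)
zeta = 0.036433 V = 36.43 mV

36.43


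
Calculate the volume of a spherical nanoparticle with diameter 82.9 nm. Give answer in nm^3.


Radius r = 82.9/2 = 41.45 nm
Volume V = (4/3) * pi * r^3
V = (4/3) * pi * (41.45)^3
V = 298306.15 nm^3

298306.15


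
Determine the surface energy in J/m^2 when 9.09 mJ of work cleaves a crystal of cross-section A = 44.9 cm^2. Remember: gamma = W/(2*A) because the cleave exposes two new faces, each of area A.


Convert: A = 44.9 cm^2 = 0.00449 m^2, W = 9.09 mJ = 0.00909 J
Cleaving exposes two faces of area A, so total new surface = 2*A and gamma = W / (2*A)
gamma = 0.00909 / (2 * 0.00449)
gamma = 1.012 J/m^2

1.012
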